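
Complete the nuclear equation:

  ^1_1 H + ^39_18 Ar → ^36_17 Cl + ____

Conserve mass number: 1 + 39 = 36 + A, so A = 4.
Conserve atomic number: 1 + 18 = 17 + Z, so Z = 2.
A = 4 and Z = 2 is ^4_2 He — an alpha particle.

alpha particle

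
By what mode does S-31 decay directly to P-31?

ΔA = 31 − 31 = 0; ΔZ = 15 − 16 = -1.
A is unchanged and Z drops by 1 — a proton has become a neutron (β⁺ emission or electron capture).

beta-plus decay or electron capture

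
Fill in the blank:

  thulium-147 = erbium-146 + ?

proton

Conserve mass number: 147 = 146 + A, so A = 1.
Conserve atomic number: 69 = 68 + Z, so Z = 1.
A = 1 and Z = 1 is hydrogen-1 — a proton.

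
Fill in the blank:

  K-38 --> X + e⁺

Ar-38

Conserve mass number: 38 = A + 0, so A = 38.
Conserve atomic number: 19 = Z + 1, so Z = 18.
Z = 18 is argon, so the species is Ar-38.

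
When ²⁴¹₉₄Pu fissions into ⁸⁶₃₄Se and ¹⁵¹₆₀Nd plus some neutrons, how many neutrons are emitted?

4

Conserve mass number: 241 = 86 + 151 + k, so k = 241 − 237 = 4.
Check atomic number: 94 = 34 + 60 + 0 = 94. ✓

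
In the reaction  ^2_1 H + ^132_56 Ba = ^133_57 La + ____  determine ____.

neutron

Conserve mass number: 2 + 132 = 133 + A, so A = 1.
Conserve atomic number: 1 + 56 = 57 + Z, so Z = 0.
A = 1 and Z = 0 is ^1_0 n — a neutron.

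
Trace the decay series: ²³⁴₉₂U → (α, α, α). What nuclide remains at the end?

Start: (A, Z) = (234, 92).
After α: (230, 90).
After α: (226, 88).
After α: (222, 86).
Z = 86 is radon.

Rn-222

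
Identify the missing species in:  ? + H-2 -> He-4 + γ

Conserve mass number: A + 2 = 4 + 0, so A = 2.
Conserve atomic number: Z + 1 = 2 + 0, so Z = 1.
A = 2 and Z = 1 is H-2 — a deuteron.

deuteron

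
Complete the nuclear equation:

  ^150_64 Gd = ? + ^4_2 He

Conserve mass number: 150 = A + 4, so A = 146.
Conserve atomic number: 64 = Z + 2, so Z = 62.
Z = 62 is samarium, so the species is ^146_62 Sm.

Sm-146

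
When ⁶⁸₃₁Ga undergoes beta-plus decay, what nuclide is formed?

Beta-plus decay: mass number changes by +0, atomic number by -1.
A: 68 = 68; Z: 31 − 1 = 30.
Z = 30 is zinc, so the daughter is ⁶⁸₃₀Zn.

Zn-68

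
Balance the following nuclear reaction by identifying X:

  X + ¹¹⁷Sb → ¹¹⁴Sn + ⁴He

proton

Conserve mass number: A + 117 = 114 + 4, so A = 1.
Conserve atomic number: Z + 51 = 50 + 2, so Z = 1.
A = 1 and Z = 1 is ¹H — a proton.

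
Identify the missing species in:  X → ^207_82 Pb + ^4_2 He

Po-211

Conserve mass number: A = 207 + 4, so A = 211.
Conserve atomic number: Z = 82 + 2, so Z = 84.
Z = 84 is polonium, so the species is ^211_84 Po.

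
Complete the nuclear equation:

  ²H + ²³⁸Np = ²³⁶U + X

alpha particle

Conserve mass number: 2 + 238 = 236 + A, so A = 4.
Conserve atomic number: 1 + 93 = 92 + Z, so Z = 2.
A = 4 and Z = 2 is ⁴He — an alpha particle.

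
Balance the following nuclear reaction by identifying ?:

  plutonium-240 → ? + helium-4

U-236

Conserve mass number: 240 = A + 4, so A = 236.
Conserve atomic number: 94 = Z + 2, so Z = 92.
Z = 92 is uranium, so the species is uranium-236.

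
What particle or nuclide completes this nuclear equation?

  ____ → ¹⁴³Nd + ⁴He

Conserve mass number: A = 143 + 4, so A = 147.
Conserve atomic number: Z = 60 + 2, so Z = 62.
Z = 62 is samarium, so the species is ¹⁴⁷Sm.

Sm-147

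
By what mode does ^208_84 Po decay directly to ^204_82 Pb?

alpha decay

ΔA = 204 − 208 = -4; ΔZ = 82 − 84 = -2.
A drops by 4 and Z drops by 2 — the signature of alpha emission.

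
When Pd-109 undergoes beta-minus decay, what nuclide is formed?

Ag-109

Beta-minus decay: mass number changes by +0, atomic number by +1.
A: 109 = 109; Z: 46 + 1 = 47.
Z = 47 is silver, so the daughter is Ag-109.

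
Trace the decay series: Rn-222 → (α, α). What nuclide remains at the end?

Pb-214

Start: (A, Z) = (222, 86).
After α: (218, 84).
After α: (214, 82).
Z = 82 is lead.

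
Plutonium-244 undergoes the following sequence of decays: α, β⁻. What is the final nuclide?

Np-240

Start: (A, Z) = (244, 94).
After α: (240, 92).
After β⁻: (240, 93).
Z = 93 is neptunium.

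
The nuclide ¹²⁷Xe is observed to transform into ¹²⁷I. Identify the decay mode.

ΔA = 127 − 127 = 0; ΔZ = 53 − 54 = -1.
A is unchanged and Z drops by 1 — a proton has become a neutron (β⁺ emission or electron capture).

beta-plus decay or electron capture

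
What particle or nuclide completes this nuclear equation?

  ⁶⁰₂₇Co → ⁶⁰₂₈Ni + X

Conserve mass number: 60 = 60 + A, so A = 0.
Conserve atomic number: 27 = 28 + Z, so Z = -1.
A = 0 and Z = -1 is ⁰₋₁e — a beta-minus particle.

beta-minus particle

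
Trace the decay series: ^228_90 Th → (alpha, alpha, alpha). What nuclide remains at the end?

Po-216

Start: (A, Z) = (228, 90).
After α: (224, 88).
After α: (220, 86).
After α: (216, 84).
Z = 84 is polonium.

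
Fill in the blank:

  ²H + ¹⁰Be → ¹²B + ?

Conserve mass number: 2 + 10 = 12 + A, so A = 0.
Conserve atomic number: 1 + 4 = 5 + Z, so Z = 0.
A = 0 and Z = 0 is γ — a gamma ray.

gamma ray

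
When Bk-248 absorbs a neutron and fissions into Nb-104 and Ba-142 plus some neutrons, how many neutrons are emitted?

3

Conserve mass number: 249 = 104 + 142 + k, so k = 249 − 246 = 3.
Check atomic number: 97 = 41 + 56 + 0 = 97. ✓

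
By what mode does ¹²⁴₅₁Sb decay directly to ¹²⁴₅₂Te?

beta-minus decay

ΔA = 124 − 124 = 0; ΔZ = 52 − 51 = +1.
A is unchanged and Z rises by 1 — a neutron has become a proton (β⁻ decay).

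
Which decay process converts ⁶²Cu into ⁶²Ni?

beta-plus decay or electron capture

ΔA = 62 − 62 = 0; ΔZ = 28 − 29 = -1.
A is unchanged and Z drops by 1 — a proton has become a neutron (β⁺ emission or electron capture).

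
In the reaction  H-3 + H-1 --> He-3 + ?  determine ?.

Conserve mass number: 3 + 1 = 3 + A, so A = 1.
Conserve atomic number: 1 + 1 = 2 + Z, so Z = 0.
A = 1 and Z = 0 is n — a neutron.

neutron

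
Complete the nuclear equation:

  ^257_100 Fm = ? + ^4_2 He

Cf-253

Conserve mass number: 257 = A + 4, so A = 253.
Conserve atomic number: 100 = Z + 2, so Z = 98.
Z = 98 is californium, so the species is ^253_98 Cf.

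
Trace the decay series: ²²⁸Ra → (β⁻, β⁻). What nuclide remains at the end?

Start: (A, Z) = (228, 88).
After β⁻: (228, 89).
After β⁻: (228, 90).
Z = 90 is thorium.

Th-228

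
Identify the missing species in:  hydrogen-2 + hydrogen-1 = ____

He-3

Conserve mass number: 2 + 1 = A, so A = 3.
Conserve atomic number: 1 + 1 = Z, so Z = 2.
Z = 2 is helium, so the species is helium-3.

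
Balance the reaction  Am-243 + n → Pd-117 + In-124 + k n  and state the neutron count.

3

Conserve mass number: 244 = 117 + 124 + k, so k = 244 − 241 = 3.
Check atomic number: 95 = 46 + 49 + 0 = 95. ✓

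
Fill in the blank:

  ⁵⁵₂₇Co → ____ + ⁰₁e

Fe-55

Conserve mass number: 55 = A + 0, so A = 55.
Conserve atomic number: 27 = Z + 1, so Z = 26.
Z = 26 is iron, so the species is ⁵⁵₂₆Fe.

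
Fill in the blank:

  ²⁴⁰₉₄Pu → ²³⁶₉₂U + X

Conserve mass number: 240 = 236 + A, so A = 4.
Conserve atomic number: 94 = 92 + Z, so Z = 2.
A = 4 and Z = 2 is ⁴₂He — an alpha particle.

alpha particle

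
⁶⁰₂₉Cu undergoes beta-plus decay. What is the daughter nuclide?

Ni-60

Beta-plus decay: mass number changes by +0, atomic number by -1.
A: 60 = 60; Z: 29 − 1 = 28.
Z = 28 is nickel, so the daughter is ⁶⁰₂₈Ni.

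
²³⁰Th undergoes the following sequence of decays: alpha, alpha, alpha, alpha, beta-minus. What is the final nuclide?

Start: (A, Z) = (230, 90).
After α: (226, 88).
After α: (222, 86).
After α: (218, 84).
After α: (214, 82).
After β⁻: (214, 83).
Z = 83 is bismuth.

Bi-214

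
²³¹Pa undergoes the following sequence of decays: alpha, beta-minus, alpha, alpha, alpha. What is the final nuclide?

Start: (A, Z) = (231, 91).
After α: (227, 89).
After β⁻: (227, 90).
After α: (223, 88).
After α: (219, 86).
After α: (215, 84).
Z = 84 is polonium.

Po-215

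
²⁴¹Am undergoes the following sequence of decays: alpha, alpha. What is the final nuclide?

Pa-233

Start: (A, Z) = (241, 95).
After α: (237, 93).
After α: (233, 91).
Z = 91 is protactinium.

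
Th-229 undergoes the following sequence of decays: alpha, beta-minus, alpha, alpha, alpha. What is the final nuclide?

Start: (A, Z) = (229, 90).
After α: (225, 88).
After β⁻: (225, 89).
After α: (221, 87).
After α: (217, 85).
After α: (213, 83).
Z = 83 is bismuth.

Bi-213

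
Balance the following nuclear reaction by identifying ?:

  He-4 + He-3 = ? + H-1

Li-6

Conserve mass number: 4 + 3 = A + 1, so A = 6.
Conserve atomic number: 2 + 2 = Z + 1, so Z = 3.
Z = 3 is lithium, so the species is Li-6.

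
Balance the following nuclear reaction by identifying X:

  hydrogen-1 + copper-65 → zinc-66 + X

gamma ray

Conserve mass number: 1 + 65 = 66 + A, so A = 0.
Conserve atomic number: 1 + 29 = 30 + Z, so Z = 0.
A = 0 and Z = 0 is γ — a gamma ray.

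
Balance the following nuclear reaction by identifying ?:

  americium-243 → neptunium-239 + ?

alpha particle

Conserve mass number: 243 = 239 + A, so A = 4.
Conserve atomic number: 95 = 93 + Z, so Z = 2.
A = 4 and Z = 2 is helium-4 — an alpha particle.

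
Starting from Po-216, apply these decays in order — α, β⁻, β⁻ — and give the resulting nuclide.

Start: (A, Z) = (216, 84).
After α: (212, 82).
After β⁻: (212, 83).
After β⁻: (212, 84).
Z = 84 is polonium.

Po-212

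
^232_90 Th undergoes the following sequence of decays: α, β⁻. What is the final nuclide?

Start: (A, Z) = (232, 90).
After α: (228, 88).
After β⁻: (228, 89).
Z = 89 is actinium.

Ac-228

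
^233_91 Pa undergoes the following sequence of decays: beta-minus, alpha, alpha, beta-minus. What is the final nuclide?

Start: (A, Z) = (233, 91).
After β⁻: (233, 92).
After α: (229, 90).
After α: (225, 88).
After β⁻: (225, 89).
Z = 89 is actinium.

Ac-225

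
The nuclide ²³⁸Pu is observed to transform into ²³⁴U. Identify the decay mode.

ΔA = 234 − 238 = -4; ΔZ = 92 − 94 = -2.
A drops by 4 and Z drops by 2 — the signature of alpha emission.

alpha decay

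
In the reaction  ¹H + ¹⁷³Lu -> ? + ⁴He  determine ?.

Yb-170

Conserve mass number: 1 + 173 = A + 4, so A = 170.
Conserve atomic number: 1 + 71 = Z + 2, so Z = 70.
Z = 70 is ytterbium, so the species is ¹⁷⁰Yb.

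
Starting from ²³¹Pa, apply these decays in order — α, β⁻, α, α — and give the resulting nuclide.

Rn-219

Start: (A, Z) = (231, 91).
After α: (227, 89).
After β⁻: (227, 90).
After α: (223, 88).
After α: (219, 86).
Z = 86 is radon.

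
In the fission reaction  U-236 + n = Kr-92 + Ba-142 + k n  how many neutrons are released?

3

Conserve mass number: 237 = 92 + 142 + k, so k = 237 − 234 = 3.
Check atomic number: 92 = 36 + 56 + 0 = 92. ✓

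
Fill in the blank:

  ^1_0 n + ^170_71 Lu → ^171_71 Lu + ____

Conserve mass number: 1 + 170 = 171 + A, so A = 0.
Conserve atomic number: 0 + 71 = 71 + Z, so Z = 0.
A = 0 and Z = 0 is ^0_0 γ — a gamma ray.

gamma ray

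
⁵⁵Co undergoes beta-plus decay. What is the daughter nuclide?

Fe-55

Beta-plus decay: mass number changes by +0, atomic number by -1.
A: 55 = 55; Z: 27 − 1 = 26.
Z = 26 is iron, so the daughter is ⁵⁵Fe.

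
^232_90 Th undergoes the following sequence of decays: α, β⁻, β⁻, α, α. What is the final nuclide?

Rn-220

Start: (A, Z) = (232, 90).
After α: (228, 88).
After β⁻: (228, 89).
After β⁻: (228, 90).
After α: (224, 88).
After α: (220, 86).
Z = 86 is radon.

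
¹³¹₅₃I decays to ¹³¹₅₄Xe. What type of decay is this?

beta-minus decay

ΔA = 131 − 131 = 0; ΔZ = 54 − 53 = +1.
A is unchanged and Z rises by 1 — a neutron has become a proton (β⁻ decay).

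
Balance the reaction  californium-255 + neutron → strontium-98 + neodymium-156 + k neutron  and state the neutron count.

Conserve mass number: 256 = 98 + 156 + k, so k = 256 − 254 = 2.
Check atomic number: 98 = 38 + 60 + 0 = 98. ✓

2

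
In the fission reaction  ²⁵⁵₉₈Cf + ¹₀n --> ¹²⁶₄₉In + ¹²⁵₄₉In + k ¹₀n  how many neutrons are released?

5

Conserve mass number: 256 = 126 + 125 + k, so k = 256 − 251 = 5.
Check atomic number: 98 = 49 + 49 + 0 = 98. ✓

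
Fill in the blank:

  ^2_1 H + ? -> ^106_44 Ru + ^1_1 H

Ru-105

Conserve mass number: 2 + A = 106 + 1, so A = 105.
Conserve atomic number: 1 + Z = 44 + 1, so Z = 44.
Z = 44 is ruthenium, so the species is ^105_44 Ru.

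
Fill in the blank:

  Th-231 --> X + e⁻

Pa-231

Conserve mass number: 231 = A + 0, so A = 231.
Conserve atomic number: 90 = Z − 1, so Z = 91.
Z = 91 is protactinium, so the species is Pa-231.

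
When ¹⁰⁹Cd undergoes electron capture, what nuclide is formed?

Electron capture: mass number changes by +0, atomic number by -1.
A: 109 = 109; Z: 48 − 1 = 47.
Z = 47 is silver, so the daughter is ¹⁰⁹Ag.

Ag-109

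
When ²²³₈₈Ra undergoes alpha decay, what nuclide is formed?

Rn-219

Alpha decay: mass number changes by -4, atomic number by -2.
A: 223 − 4 = 219; Z: 88 − 2 = 86.
Z = 86 is radon, so the daughter is ²¹⁹₈₆Rn.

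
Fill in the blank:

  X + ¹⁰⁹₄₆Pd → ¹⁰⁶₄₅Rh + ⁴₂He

Conserve mass number: A + 109 = 106 + 4, so A = 1.
Conserve atomic number: Z + 46 = 45 + 2, so Z = 1.
A = 1 and Z = 1 is ¹₁H — a proton.

proton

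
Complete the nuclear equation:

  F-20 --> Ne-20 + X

beta-minus particle

Conserve mass number: 20 = 20 + A, so A = 0.
Conserve atomic number: 9 = 10 + Z, so Z = -1.
A = 0 and Z = -1 is e⁻ — a beta-minus particle.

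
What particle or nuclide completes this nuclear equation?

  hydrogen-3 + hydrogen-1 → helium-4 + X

gamma ray

Conserve mass number: 3 + 1 = 4 + A, so A = 0.
Conserve atomic number: 1 + 1 = 2 + Z, so Z = 0.
A = 0 and Z = 0 is γ — a gamma ray.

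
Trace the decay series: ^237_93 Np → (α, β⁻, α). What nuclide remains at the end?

Start: (A, Z) = (237, 93).
After α: (233, 91).
After β⁻: (233, 92).
After α: (229, 90).
Z = 90 is thorium.

Th-229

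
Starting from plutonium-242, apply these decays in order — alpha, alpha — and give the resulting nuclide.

Start: (A, Z) = (242, 94).
After α: (238, 92).
After α: (234, 90).
Z = 90 is thorium.

Th-234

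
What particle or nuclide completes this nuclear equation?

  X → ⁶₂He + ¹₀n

He-7

Conserve mass number: A = 6 + 1, so A = 7.
Conserve atomic number: Z = 2 + 0, so Z = 2.
Z = 2 is helium, so the species is ⁷₂He.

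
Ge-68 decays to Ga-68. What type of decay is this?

beta-plus decay or electron capture

ΔA = 68 − 68 = 0; ΔZ = 31 − 32 = -1.
A is unchanged and Z drops by 1 — a proton has become a neutron (β⁺ emission or electron capture).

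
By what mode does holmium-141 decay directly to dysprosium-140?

ΔA = 140 − 141 = -1; ΔZ = 66 − 67 = -1.
A drops by 1 and Z drops by 1 — a proton was emitted.

proton emission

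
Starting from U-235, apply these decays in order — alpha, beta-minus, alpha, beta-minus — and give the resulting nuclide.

Th-227

Start: (A, Z) = (235, 92).
After α: (231, 90).
After β⁻: (231, 91).
After α: (227, 89).
After β⁻: (227, 90).
Z = 90 is thorium.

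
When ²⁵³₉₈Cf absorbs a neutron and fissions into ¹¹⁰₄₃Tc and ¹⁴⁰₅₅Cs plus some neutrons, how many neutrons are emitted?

Conserve mass number: 254 = 110 + 140 + k, so k = 254 − 250 = 4.
Check atomic number: 98 = 43 + 55 + 0 = 98. ✓

4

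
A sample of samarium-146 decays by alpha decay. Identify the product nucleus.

Alpha decay: mass number changes by -4, atomic number by -2.
A: 146 − 4 = 142; Z: 62 − 2 = 60.
Z = 60 is neodymium, so the daughter is neodymium-142.

Nd-142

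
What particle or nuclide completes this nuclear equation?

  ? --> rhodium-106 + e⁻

Conserve mass number: A = 106 + 0, so A = 106.
Conserve atomic number: Z = 45 − 1, so Z = 44.
Z = 44 is ruthenium, so the species is ruthenium-106.

Ru-106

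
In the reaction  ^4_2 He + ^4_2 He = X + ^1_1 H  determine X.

Li-7

Conserve mass number: 4 + 4 = A + 1, so A = 7.
Conserve atomic number: 2 + 2 = Z + 1, so Z = 3.
Z = 3 is lithium, so the species is ^7_3 Li.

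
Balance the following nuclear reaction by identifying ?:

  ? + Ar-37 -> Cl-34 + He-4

proton

Conserve mass number: A + 37 = 34 + 4, so A = 1.
Conserve atomic number: Z + 18 = 17 + 2, so Z = 1.
A = 1 and Z = 1 is H-1 — a proton.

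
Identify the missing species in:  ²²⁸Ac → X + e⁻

Th-228

Conserve mass number: 228 = A + 0, so A = 228.
Conserve atomic number: 89 = Z − 1, so Z = 90.
Z = 90 is thorium, so the species is ²²⁸Th.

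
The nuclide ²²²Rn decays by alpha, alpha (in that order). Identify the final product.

Start: (A, Z) = (222, 86).
After α: (218, 84).
After α: (214, 82).
Z = 82 is lead.

Pb-214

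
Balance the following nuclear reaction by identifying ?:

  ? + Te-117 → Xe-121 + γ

Conserve mass number: A + 117 = 121 + 0, so A = 4.
Conserve atomic number: Z + 52 = 54 + 0, so Z = 2.
A = 4 and Z = 2 is He-4 — an alpha particle.

alpha particle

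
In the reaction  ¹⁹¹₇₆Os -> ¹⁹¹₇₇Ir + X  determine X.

beta-minus particle

Conserve mass number: 191 = 191 + A, so A = 0.
Conserve atomic number: 76 = 77 + Z, so Z = -1.
A = 0 and Z = -1 is ⁰₋₁e — a beta-minus particle.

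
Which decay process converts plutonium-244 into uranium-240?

alpha decay

ΔA = 240 − 244 = -4; ΔZ = 92 − 94 = -2.
A drops by 4 and Z drops by 2 — the signature of alpha emission.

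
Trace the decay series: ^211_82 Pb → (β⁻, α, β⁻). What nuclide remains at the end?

Pb-207

Start: (A, Z) = (211, 82).
After β⁻: (211, 83).
After α: (207, 81).
After β⁻: (207, 82).
Z = 82 is lead.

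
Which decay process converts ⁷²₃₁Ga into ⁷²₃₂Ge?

beta-minus decay

ΔA = 72 − 72 = 0; ΔZ = 32 − 31 = +1.
A is unchanged and Z rises by 1 — a neutron has become a proton (β⁻ decay).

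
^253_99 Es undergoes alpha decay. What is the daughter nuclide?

Bk-249

Alpha decay: mass number changes by -4, atomic number by -2.
A: 253 − 4 = 249; Z: 99 − 2 = 97.
Z = 97 is berkelium, so the daughter is ^249_97 Bk.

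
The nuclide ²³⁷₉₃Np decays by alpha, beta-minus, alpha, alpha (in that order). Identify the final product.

Ra-225

Start: (A, Z) = (237, 93).
After α: (233, 91).
After β⁻: (233, 92).
After α: (229, 90).
After α: (225, 88).
Z = 88 is radium.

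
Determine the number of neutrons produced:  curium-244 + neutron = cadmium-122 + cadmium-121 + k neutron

2

Conserve mass number: 245 = 122 + 121 + k, so k = 245 − 243 = 2.
Check atomic number: 96 = 48 + 48 + 0 = 96. ✓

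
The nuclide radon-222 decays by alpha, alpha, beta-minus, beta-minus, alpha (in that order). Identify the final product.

Start: (A, Z) = (222, 86).
After α: (218, 84).
After α: (214, 82).
After β⁻: (214, 83).
After β⁻: (214, 84).
After α: (210, 82).
Z = 82 is lead.

Pb-210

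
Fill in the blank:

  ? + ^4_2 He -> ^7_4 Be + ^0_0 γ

Conserve mass number: A + 4 = 7 + 0, so A = 3.
Conserve atomic number: Z + 2 = 4 + 0, so Z = 2.
Z = 2 is helium, so the species is ^3_2 He.

He-3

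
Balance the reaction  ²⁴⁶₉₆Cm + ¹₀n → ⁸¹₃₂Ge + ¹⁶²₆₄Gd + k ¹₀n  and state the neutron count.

4

Conserve mass number: 247 = 81 + 162 + k, so k = 247 − 243 = 4.
Check atomic number: 96 = 32 + 64 + 0 = 96. ✓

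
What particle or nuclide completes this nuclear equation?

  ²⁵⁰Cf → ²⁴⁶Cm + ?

Conserve mass number: 250 = 246 + A, so A = 4.
Conserve atomic number: 98 = 96 + Z, so Z = 2.
A = 4 and Z = 2 is ⁴He — an alpha particle.

alpha particle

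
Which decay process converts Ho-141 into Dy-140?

proton emission

ΔA = 140 − 141 = -1; ΔZ = 66 − 67 = -1.
A drops by 1 and Z drops by 1 — a proton was emitted.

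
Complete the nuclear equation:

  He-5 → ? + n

He-4

Conserve mass number: 5 = A + 1, so A = 4.
Conserve atomic number: 2 = Z + 0, so Z = 2.
A = 4 and Z = 2 is He-4 — an alpha particle.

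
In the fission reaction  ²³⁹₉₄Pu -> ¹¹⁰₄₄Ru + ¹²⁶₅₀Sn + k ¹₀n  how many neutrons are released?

3

Conserve mass number: 239 = 110 + 126 + k, so k = 239 − 236 = 3.
Check atomic number: 94 = 44 + 50 + 0 = 94. ✓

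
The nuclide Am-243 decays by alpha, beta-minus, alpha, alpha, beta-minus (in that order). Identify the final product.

Pa-231

Start: (A, Z) = (243, 95).
After α: (239, 93).
After β⁻: (239, 94).
After α: (235, 92).
After α: (231, 90).
After β⁻: (231, 91).
Z = 91 is protactinium.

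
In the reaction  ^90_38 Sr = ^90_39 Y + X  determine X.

Conserve mass number: 90 = 90 + A, so A = 0.
Conserve atomic number: 38 = 39 + Z, so Z = -1.
A = 0 and Z = -1 is ^0_-1 e — a beta-minus particle.

beta-minus particle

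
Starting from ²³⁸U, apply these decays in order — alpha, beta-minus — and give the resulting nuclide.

Pa-234

Start: (A, Z) = (238, 92).
After α: (234, 90).
After β⁻: (234, 91).
Z = 91 is protactinium.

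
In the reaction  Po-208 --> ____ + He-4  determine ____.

Conserve mass number: 208 = A + 4, so A = 204.
Conserve atomic number: 84 = Z + 2, so Z = 82.
Z = 82 is lead, so the species is Pb-204.

Pb-204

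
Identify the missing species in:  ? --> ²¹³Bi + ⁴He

At-217

Conserve mass number: A = 213 + 4, so A = 217.
Conserve atomic number: Z = 83 + 2, so Z = 85.
Z = 85 is astatine, so the species is ²¹⁷At.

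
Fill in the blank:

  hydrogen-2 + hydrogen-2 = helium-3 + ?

Conserve mass number: 2 + 2 = 3 + A, so A = 1.
Conserve atomic number: 1 + 1 = 2 + Z, so Z = 0.
A = 1 and Z = 0 is neutron — a neutron.

neutron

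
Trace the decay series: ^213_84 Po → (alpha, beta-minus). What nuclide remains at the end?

Bi-209

Start: (A, Z) = (213, 84).
After α: (209, 82).
After β⁻: (209, 83).
Z = 83 is bismuth.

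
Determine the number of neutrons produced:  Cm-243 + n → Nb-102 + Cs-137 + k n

Conserve mass number: 244 = 102 + 137 + k, so k = 244 − 239 = 5.
Check atomic number: 96 = 41 + 55 + 0 = 96. ✓

5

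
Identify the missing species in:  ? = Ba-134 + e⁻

Cs-134

Conserve mass number: A = 134 + 0, so A = 134.
Conserve atomic number: Z = 56 − 1, so Z = 55.
Z = 55 is caesium, so the species is Cs-134.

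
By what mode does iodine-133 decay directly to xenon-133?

ΔA = 133 − 133 = 0; ΔZ = 54 − 53 = +1.
A is unchanged and Z rises by 1 — a neutron has become a proton (β⁻ decay).

beta-minus decay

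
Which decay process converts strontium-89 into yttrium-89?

ΔA = 89 − 89 = 0; ΔZ = 39 − 38 = +1.
A is unchanged and Z rises by 1 — a neutron has become a proton (β⁻ decay).

beta-minus decay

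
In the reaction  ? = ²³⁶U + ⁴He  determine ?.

Conserve mass number: A = 236 + 4, so A = 240.
Conserve atomic number: Z = 92 + 2, so Z = 94.
Z = 94 is plutonium, so the species is ²⁴⁰Pu.

Pu-240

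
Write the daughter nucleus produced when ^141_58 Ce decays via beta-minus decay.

Pr-141

Beta-minus decay: mass number changes by +0, atomic number by +1.
A: 141 = 141; Z: 58 + 1 = 59.
Z = 59 is praseodymium, so the daughter is ^141_59 Pr.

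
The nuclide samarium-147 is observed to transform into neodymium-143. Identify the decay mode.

ΔA = 143 − 147 = -4; ΔZ = 60 − 62 = -2.
A drops by 4 and Z drops by 2 — the signature of alpha emission.

alpha decay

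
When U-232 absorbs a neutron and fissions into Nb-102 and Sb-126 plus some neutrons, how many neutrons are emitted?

Conserve mass number: 233 = 102 + 126 + k, so k = 233 − 228 = 5.
Check atomic number: 92 = 41 + 51 + 0 = 92. ✓

5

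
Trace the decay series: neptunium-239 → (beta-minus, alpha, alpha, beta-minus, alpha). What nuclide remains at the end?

Ac-227

Start: (A, Z) = (239, 93).
After β⁻: (239, 94).
After α: (235, 92).
After α: (231, 90).
After β⁻: (231, 91).
After α: (227, 89).
Z = 89 is actinium.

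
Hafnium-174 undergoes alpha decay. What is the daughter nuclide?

Alpha decay: mass number changes by -4, atomic number by -2.
A: 174 − 4 = 170; Z: 72 − 2 = 70.
Z = 70 is ytterbium, so the daughter is ytterbium-170.

Yb-170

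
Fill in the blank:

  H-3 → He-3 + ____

Conserve mass number: 3 = 3 + A, so A = 0.
Conserve atomic number: 1 = 2 + Z, so Z = -1.
A = 0 and Z = -1 is e⁻ — a beta-minus particle.

beta-minus particle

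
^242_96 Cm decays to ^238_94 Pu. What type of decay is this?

ΔA = 238 − 242 = -4; ΔZ = 94 − 96 = -2.
A drops by 4 and Z drops by 2 — the signature of alpha emission.

alpha decay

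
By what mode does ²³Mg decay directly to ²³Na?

ΔA = 23 − 23 = 0; ΔZ = 11 − 12 = -1.
A is unchanged and Z drops by 1 — a proton has become a neutron (β⁺ emission or electron capture).

beta-plus decay or electron capture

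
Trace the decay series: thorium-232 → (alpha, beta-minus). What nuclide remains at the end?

Start: (A, Z) = (232, 90).
After α: (228, 88).
After β⁻: (228, 89).
Z = 89 is actinium.

Ac-228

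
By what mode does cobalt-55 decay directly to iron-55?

ΔA = 55 − 55 = 0; ΔZ = 26 − 27 = -1.
A is unchanged and Z drops by 1 — a proton has become a neutron (β⁺ emission or electron capture).

beta-plus decay or electron capture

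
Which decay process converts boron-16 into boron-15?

ΔA = 15 − 16 = -1; ΔZ = 5 − 5 = +0.
A drops by 1 with Z unchanged — a neutron was emitted.

neutron emission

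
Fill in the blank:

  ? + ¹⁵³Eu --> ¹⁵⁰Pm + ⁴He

Conserve mass number: A + 153 = 150 + 4, so A = 1.
Conserve atomic number: Z + 63 = 61 + 2, so Z = 0.
A = 1 and Z = 0 is ¹n — a neutron.

neutron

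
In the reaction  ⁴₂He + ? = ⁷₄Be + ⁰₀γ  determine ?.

He-3

Conserve mass number: 4 + A = 7 + 0, so A = 3.
Conserve atomic number: 2 + Z = 4 + 0, so Z = 2.
Z = 2 is helium, so the species is ³₂He.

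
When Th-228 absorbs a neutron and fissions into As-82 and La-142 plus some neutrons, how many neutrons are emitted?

5

Conserve mass number: 229 = 82 + 142 + k, so k = 229 − 224 = 5.
Check atomic number: 90 = 33 + 57 + 0 = 90. ✓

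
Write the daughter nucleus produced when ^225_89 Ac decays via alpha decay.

Alpha decay: mass number changes by -4, atomic number by -2.
A: 225 − 4 = 221; Z: 89 − 2 = 87.
Z = 87 is francium, so the daughter is ^221_87 Fr.

Fr-221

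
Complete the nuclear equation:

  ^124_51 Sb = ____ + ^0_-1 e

Te-124

Conserve mass number: 124 = A + 0, so A = 124.
Conserve atomic number: 51 = Z − 1, so Z = 52.
Z = 52 is tellurium, so the species is ^124_52 Te.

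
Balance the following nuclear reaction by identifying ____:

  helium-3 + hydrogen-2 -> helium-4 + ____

proton

Conserve mass number: 3 + 2 = 4 + A, so A = 1.
Conserve atomic number: 2 + 1 = 2 + Z, so Z = 1.
A = 1 and Z = 1 is hydrogen-1 — a proton.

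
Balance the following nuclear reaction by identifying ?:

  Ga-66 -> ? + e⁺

Zn-66

Conserve mass number: 66 = A + 0, so A = 66.
Conserve atomic number: 31 = Z + 1, so Z = 30.
Z = 30 is zinc, so the species is Zn-66.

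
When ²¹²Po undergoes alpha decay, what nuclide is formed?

Alpha decay: mass number changes by -4, atomic number by -2.
A: 212 − 4 = 208; Z: 84 − 2 = 82.
Z = 82 is lead, so the daughter is ²⁰⁸Pb.

Pb-208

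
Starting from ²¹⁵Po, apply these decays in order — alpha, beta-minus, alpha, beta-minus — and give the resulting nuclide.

Pb-207

Start: (A, Z) = (215, 84).
After α: (211, 82).
After β⁻: (211, 83).
After α: (207, 81).
After β⁻: (207, 82).
Z = 82 is lead.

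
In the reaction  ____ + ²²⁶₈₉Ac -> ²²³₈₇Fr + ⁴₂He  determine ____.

Conserve mass number: A + 226 = 223 + 4, so A = 1.
Conserve atomic number: Z + 89 = 87 + 2, so Z = 0.
A = 1 and Z = 0 is ¹₀n — a neutron.

neutron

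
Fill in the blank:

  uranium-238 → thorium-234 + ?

Conserve mass number: 238 = 234 + A, so A = 4.
Conserve atomic number: 92 = 90 + Z, so Z = 2.
A = 4 and Z = 2 is helium-4 — an alpha particle.

alpha particle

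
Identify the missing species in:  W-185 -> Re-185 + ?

beta-minus particle

Conserve mass number: 185 = 185 + A, so A = 0.
Conserve atomic number: 74 = 75 + Z, so Z = -1.
A = 0 and Z = -1 is e⁻ — a beta-minus particle.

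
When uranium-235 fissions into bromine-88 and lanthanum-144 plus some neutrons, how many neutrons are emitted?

Conserve mass number: 235 = 88 + 144 + k, so k = 235 − 232 = 3.
Check atomic number: 92 = 35 + 57 + 0 = 92. ✓

3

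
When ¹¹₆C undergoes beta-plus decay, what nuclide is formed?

Beta-plus decay: mass number changes by +0, atomic number by -1.
A: 11 = 11; Z: 6 − 1 = 5.
Z = 5 is boron, so the daughter is ¹¹₅B.

B-11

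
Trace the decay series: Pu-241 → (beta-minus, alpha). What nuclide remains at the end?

Start: (A, Z) = (241, 94).
After β⁻: (241, 95).
After α: (237, 93).
Z = 93 is neptunium.

Np-237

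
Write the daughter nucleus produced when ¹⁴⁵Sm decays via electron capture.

Pm-145

Electron capture: mass number changes by +0, atomic number by -1.
A: 145 = 145; Z: 62 − 1 = 61.
Z = 61 is promethium, so the daughter is ¹⁴⁵Pm.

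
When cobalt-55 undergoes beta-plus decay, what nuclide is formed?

Beta-plus decay: mass number changes by +0, atomic number by -1.
A: 55 = 55; Z: 27 − 1 = 26.
Z = 26 is iron, so the daughter is iron-55.

Fe-55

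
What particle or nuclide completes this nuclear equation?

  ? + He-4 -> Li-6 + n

Conserve mass number: A + 4 = 6 + 1, so A = 3.
Conserve atomic number: Z + 2 = 3 + 0, so Z = 1.
A = 3 and Z = 1 is H-3 — a triton.

triton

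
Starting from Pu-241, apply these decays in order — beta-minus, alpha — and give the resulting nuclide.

Np-237

Start: (A, Z) = (241, 94).
After β⁻: (241, 95).
After α: (237, 93).
Z = 93 is neptunium.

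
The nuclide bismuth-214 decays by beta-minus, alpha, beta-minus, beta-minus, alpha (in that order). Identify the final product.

Start: (A, Z) = (214, 83).
After β⁻: (214, 84).
After α: (210, 82).
After β⁻: (210, 83).
After β⁻: (210, 84).
After α: (206, 82).
Z = 82 is lead.

Pb-206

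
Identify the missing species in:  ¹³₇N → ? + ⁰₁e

C-13

Conserve mass number: 13 = A + 0, so A = 13.
Conserve atomic number: 7 = Z + 1, so Z = 6.
Z = 6 is carbon, so the species is ¹³₆C.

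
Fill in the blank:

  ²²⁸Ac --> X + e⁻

Conserve mass number: 228 = A + 0, so A = 228.
Conserve atomic number: 89 = Z − 1, so Z = 90.
Z = 90 is thorium, so the species is ²²⁸Th.

Th-228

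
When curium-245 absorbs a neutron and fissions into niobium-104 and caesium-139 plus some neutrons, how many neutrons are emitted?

3

Conserve mass number: 246 = 104 + 139 + k, so k = 246 − 243 = 3.
Check atomic number: 96 = 41 + 55 + 0 = 96. ✓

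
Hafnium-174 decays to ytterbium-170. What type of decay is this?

ΔA = 170 − 174 = -4; ΔZ = 70 − 72 = -2.
A drops by 4 and Z drops by 2 — the signature of alpha emission.

alpha decay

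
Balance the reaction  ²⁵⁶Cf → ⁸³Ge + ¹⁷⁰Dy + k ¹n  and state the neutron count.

3

Conserve mass number: 256 = 83 + 170 + k, so k = 256 − 253 = 3.
Check atomic number: 98 = 32 + 66 + 0 = 98. ✓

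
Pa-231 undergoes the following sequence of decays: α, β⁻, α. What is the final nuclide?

Start: (A, Z) = (231, 91).
After α: (227, 89).
After β⁻: (227, 90).
After α: (223, 88).
Z = 88 is radium.

Ra-223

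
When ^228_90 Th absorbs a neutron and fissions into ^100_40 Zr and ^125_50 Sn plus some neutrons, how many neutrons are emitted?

Conserve mass number: 229 = 100 + 125 + k, so k = 229 − 225 = 4.
Check atomic number: 90 = 40 + 50 + 0 = 90. ✓

4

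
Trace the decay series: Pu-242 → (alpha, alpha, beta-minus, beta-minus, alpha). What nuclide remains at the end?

Th-230

Start: (A, Z) = (242, 94).
After α: (238, 92).
After α: (234, 90).
After β⁻: (234, 91).
After β⁻: (234, 92).
After α: (230, 90).
Z = 90 is thorium.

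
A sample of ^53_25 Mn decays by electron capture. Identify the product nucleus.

Electron capture: mass number changes by +0, atomic number by -1.
A: 53 = 53; Z: 25 − 1 = 24.
Z = 24 is chromium, so the daughter is ^53_24 Cr.

Cr-53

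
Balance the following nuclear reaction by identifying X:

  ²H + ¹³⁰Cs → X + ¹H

Conserve mass number: 2 + 130 = A + 1, so A = 131.
Conserve atomic number: 1 + 55 = Z + 1, so Z = 55.
Z = 55 is caesium, so the species is ¹³¹Cs.

Cs-131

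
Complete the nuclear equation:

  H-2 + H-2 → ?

He-4

Conserve mass number: 2 + 2 = A, so A = 4.
Conserve atomic number: 1 + 1 = Z, so Z = 2.
A = 4 and Z = 2 is He-4 — an alpha particle.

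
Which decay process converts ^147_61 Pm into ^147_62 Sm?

ΔA = 147 − 147 = 0; ΔZ = 62 − 61 = +1.
A is unchanged and Z rises by 1 — a neutron has become a proton (β⁻ decay).

beta-minus decay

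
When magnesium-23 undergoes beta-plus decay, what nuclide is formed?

Na-23

Beta-plus decay: mass number changes by +0, atomic number by -1.
A: 23 = 23; Z: 12 − 1 = 11.
Z = 11 is sodium, so the daughter is sodium-23.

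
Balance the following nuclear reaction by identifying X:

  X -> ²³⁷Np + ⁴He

Am-241

Conserve mass number: A = 237 + 4, so A = 241.
Conserve atomic number: Z = 93 + 2, so Z = 95.
Z = 95 is americium, so the species is ²⁴¹Am.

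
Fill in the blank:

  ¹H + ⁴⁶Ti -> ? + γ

V-47

Conserve mass number: 1 + 46 = A + 0, so A = 47.
Conserve atomic number: 1 + 22 = Z + 0, so Z = 23.
Z = 23 is vanadium, so the species is ⁴⁷V.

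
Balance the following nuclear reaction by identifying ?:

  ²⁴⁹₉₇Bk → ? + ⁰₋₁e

Cf-249

Conserve mass number: 249 = A + 0, so A = 249.
Conserve atomic number: 97 = Z − 1, so Z = 98.
Z = 98 is californium, so the species is ²⁴⁹₉₈Cf.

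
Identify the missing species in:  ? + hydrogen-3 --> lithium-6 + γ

Conserve mass number: A + 3 = 6 + 0, so A = 3.
Conserve atomic number: Z + 1 = 3 + 0, so Z = 2.
Z = 2 is helium, so the species is helium-3.

He-3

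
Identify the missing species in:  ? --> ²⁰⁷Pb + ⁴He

Conserve mass number: A = 207 + 4, so A = 211.
Conserve atomic number: Z = 82 + 2, so Z = 84.
Z = 84 is polonium, so the species is ²¹¹Po.

Po-211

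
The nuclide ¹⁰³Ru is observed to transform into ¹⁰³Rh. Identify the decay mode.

ΔA = 103 − 103 = 0; ΔZ = 45 − 44 = +1.
A is unchanged and Z rises by 1 — a neutron has become a proton (β⁻ decay).

beta-minus decay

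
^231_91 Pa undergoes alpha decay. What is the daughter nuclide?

Ac-227

Alpha decay: mass number changes by -4, atomic number by -2.
A: 231 − 4 = 227; Z: 91 − 2 = 89.
Z = 89 is actinium, so the daughter is ^227_89 Ac.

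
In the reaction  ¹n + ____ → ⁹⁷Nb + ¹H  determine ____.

Mo-97

Conserve mass number: 1 + A = 97 + 1, so A = 97.
Conserve atomic number: 0 + Z = 41 + 1, so Z = 42.
Z = 42 is molybdenum, so the species is ⁹⁷Mo.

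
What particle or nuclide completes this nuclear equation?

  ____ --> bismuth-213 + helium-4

Conserve mass number: A = 213 + 4, so A = 217.
Conserve atomic number: Z = 83 + 2, so Z = 85.
Z = 85 is astatine, so the species is astatine-217.

At-217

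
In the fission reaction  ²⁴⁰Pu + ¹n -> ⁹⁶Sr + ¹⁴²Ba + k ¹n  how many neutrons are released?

Conserve mass number: 241 = 96 + 142 + k, so k = 241 − 238 = 3.
Check atomic number: 94 = 38 + 56 + 0 = 94. ✓

3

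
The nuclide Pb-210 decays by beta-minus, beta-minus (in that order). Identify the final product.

Po-210

Start: (A, Z) = (210, 82).
After β⁻: (210, 83).
After β⁻: (210, 84).
Z = 84 is polonium.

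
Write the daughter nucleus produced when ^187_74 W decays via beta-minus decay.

Re-187

Beta-minus decay: mass number changes by +0, atomic number by +1.
A: 187 = 187; Z: 74 + 1 = 75.
Z = 75 is rhenium, so the daughter is ^187_75 Re.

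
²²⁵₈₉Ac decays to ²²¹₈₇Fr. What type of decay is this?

alpha decay

ΔA = 221 − 225 = -4; ΔZ = 87 − 89 = -2.
A drops by 4 and Z drops by 2 — the signature of alpha emission.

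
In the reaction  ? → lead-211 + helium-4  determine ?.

Conserve mass number: A = 211 + 4, so A = 215.
Conserve atomic number: Z = 82 + 2, so Z = 84.
Z = 84 is polonium, so the species is polonium-215.

Po-215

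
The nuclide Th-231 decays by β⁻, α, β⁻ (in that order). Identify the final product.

Th-227

Start: (A, Z) = (231, 90).
After β⁻: (231, 91).
After α: (227, 89).
After β⁻: (227, 90).
Z = 90 is thorium.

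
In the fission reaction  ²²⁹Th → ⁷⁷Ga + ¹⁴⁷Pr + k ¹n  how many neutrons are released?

Conserve mass number: 229 = 77 + 147 + k, so k = 229 − 224 = 5.
Check atomic number: 90 = 31 + 59 + 0 = 90. ✓

5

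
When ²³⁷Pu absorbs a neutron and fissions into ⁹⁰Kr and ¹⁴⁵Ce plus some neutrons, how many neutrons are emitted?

Conserve mass number: 238 = 90 + 145 + k, so k = 238 − 235 = 3.
Check atomic number: 94 = 36 + 58 + 0 = 94. ✓

3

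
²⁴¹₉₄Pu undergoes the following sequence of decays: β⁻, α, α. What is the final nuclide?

Start: (A, Z) = (241, 94).
After β⁻: (241, 95).
After α: (237, 93).
After α: (233, 91).
Z = 91 is protactinium.

Pa-233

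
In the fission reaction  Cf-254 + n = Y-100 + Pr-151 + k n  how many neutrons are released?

Conserve mass number: 255 = 100 + 151 + k, so k = 255 − 251 = 4.
Check atomic number: 98 = 39 + 59 + 0 = 98. ✓

4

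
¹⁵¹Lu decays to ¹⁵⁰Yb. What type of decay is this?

proton emission

ΔA = 150 − 151 = -1; ΔZ = 70 − 71 = -1.
A drops by 1 and Z drops by 1 — a proton was emitted.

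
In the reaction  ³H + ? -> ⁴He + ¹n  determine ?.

Conserve mass number: 3 + A = 4 + 1, so A = 2.
Conserve atomic number: 1 + Z = 2 + 0, so Z = 1.
A = 2 and Z = 1 is ²H — a deuteron.

deuteron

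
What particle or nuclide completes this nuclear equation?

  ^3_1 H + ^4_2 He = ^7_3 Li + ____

Conserve mass number: 3 + 4 = 7 + A, so A = 0.
Conserve atomic number: 1 + 2 = 3 + Z, so Z = 0.
A = 0 and Z = 0 is ^0_0 γ — a gamma ray.

gamma ray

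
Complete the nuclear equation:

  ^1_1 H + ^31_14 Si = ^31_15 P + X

neutron

Conserve mass number: 1 + 31 = 31 + A, so A = 1.
Conserve atomic number: 1 + 14 = 15 + Z, so Z = 0.
A = 1 and Z = 0 is ^1_0 n — a neutron.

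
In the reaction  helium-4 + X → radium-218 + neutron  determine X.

Rn-215

Conserve mass number: 4 + A = 218 + 1, so A = 215.
Conserve atomic number: 2 + Z = 88 + 0, so Z = 86.
Z = 86 is radon, so the species is radon-215.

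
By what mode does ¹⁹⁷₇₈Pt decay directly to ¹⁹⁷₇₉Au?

beta-minus decay

ΔA = 197 − 197 = 0; ΔZ = 79 − 78 = +1.
A is unchanged and Z rises by 1 — a neutron has become a proton (β⁻ decay).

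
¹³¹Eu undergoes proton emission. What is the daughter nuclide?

Proton emission: mass number changes by -1, atomic number by -1.
A: 131 − 1 = 130; Z: 63 − 1 = 62.
Z = 62 is samarium, so the daughter is ¹³⁰Sm.

Sm-130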